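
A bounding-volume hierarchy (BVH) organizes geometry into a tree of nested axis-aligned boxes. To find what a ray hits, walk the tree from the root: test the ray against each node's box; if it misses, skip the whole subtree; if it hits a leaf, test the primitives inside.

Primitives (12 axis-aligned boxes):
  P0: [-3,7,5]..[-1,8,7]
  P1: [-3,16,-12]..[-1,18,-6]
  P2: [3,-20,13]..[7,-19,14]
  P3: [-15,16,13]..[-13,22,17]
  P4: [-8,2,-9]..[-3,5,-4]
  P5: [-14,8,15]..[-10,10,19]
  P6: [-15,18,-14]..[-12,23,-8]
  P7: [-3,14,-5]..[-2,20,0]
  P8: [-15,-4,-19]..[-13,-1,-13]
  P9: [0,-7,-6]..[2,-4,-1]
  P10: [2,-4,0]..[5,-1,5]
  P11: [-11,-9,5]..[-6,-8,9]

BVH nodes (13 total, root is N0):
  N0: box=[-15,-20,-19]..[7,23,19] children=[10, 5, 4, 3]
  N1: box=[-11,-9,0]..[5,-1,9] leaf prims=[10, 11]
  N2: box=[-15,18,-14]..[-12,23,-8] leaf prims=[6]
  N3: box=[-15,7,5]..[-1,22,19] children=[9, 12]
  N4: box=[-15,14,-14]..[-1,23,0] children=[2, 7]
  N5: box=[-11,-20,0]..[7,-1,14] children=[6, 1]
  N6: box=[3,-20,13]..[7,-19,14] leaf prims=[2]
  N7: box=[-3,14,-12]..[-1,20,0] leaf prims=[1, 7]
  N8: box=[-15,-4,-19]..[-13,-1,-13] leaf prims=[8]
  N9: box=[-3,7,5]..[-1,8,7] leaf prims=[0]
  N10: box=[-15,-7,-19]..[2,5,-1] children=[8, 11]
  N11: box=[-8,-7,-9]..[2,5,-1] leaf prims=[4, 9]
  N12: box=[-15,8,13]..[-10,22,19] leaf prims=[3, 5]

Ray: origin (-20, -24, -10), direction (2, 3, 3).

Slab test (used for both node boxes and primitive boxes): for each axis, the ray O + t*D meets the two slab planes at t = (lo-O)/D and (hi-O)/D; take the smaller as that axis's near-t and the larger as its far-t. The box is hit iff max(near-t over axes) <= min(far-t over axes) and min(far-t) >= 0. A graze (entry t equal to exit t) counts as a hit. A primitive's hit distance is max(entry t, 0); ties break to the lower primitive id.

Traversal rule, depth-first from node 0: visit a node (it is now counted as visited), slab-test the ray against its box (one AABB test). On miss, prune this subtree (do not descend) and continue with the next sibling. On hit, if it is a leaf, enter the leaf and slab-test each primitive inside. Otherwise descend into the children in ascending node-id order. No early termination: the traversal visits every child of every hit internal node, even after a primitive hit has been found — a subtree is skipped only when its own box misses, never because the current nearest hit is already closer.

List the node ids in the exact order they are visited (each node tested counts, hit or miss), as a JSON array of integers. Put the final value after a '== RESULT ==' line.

Traverse from the root:
N0 x:[5/2,27/2] y:[4/3,47/3] z:[-3,29/3] -> hit [5/2,29/3], descend [3, 4, 5, 10]
  N3 x:[5/2,19/2] y:[31/3,46/3] z:[5,29/3] -> miss, prune
  N4 x:[5/2,19/2] y:[38/3,47/3] z:[-4/3,10/3] -> miss, prune
  N5 x:[9/2,27/2] y:[4/3,23/3] z:[10/3,8] -> hit [9/2,23/3], descend [1, 6]
    N1 x:[9/2,25/2] y:[5,23/3] z:[10/3,19/3] -> hit [5,19/3] leaf, test {P10(miss), P11@t=5}
    N6 x:[23/2,27/2] y:[4/3,5/3] z:[23/3,8] -> miss, prune
  N10 x:[5/2,11] y:[17/3,29/3] z:[-3,3] -> miss, prune

7 AABB tests over nodes [0, 3, 4, 5, 1, 6, 10]; 1 leaf entered; closest P11.

== RESULT ==
[0, 3, 4, 5, 1, 6, 10]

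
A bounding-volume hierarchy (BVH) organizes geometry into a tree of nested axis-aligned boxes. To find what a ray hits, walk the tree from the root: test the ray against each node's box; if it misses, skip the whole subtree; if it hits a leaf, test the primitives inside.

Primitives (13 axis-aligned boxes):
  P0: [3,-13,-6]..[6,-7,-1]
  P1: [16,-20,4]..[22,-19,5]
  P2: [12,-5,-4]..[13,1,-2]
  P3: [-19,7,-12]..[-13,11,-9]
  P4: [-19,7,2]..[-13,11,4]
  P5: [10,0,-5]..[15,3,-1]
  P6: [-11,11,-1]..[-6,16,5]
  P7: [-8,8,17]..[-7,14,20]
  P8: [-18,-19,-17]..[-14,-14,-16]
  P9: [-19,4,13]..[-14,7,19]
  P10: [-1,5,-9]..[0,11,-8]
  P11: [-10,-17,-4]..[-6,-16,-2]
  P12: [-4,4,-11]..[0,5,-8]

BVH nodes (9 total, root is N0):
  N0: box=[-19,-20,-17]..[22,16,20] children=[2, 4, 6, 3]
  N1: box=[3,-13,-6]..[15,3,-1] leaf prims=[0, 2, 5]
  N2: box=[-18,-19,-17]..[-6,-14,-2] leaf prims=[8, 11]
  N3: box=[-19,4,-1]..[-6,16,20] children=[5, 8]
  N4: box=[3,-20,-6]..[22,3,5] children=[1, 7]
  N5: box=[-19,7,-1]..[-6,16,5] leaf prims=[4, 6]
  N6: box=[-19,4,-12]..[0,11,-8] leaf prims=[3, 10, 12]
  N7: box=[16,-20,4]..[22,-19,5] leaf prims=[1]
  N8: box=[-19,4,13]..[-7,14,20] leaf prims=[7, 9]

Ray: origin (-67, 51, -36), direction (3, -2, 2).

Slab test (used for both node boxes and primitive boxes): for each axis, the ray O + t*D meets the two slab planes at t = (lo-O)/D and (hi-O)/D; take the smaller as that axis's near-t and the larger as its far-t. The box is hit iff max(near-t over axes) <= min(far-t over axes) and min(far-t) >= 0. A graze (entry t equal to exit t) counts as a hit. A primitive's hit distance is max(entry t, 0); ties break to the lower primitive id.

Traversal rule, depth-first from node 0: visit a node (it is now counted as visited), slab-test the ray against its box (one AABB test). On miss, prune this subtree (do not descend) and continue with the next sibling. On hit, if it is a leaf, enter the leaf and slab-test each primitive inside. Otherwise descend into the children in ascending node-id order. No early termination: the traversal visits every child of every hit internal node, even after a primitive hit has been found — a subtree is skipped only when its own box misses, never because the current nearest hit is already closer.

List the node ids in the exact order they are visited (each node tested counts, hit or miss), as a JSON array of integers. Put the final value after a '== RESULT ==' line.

Walk:
N0 x:[16,89/3] y:[35/2,71/2] z:[19/2,28] -> hit [35/2,28], descend [2, 3, 4, 6]
  N2 x:[49/3,61/3] y:[65/2,35] z:[19/2,17] -> miss, prune
  N3 x:[16,61/3] y:[35/2,47/2] z:[35/2,28] -> hit [35/2,61/3], descend [5, 8]
    N5 x:[16,61/3] y:[35/2,22] z:[35/2,41/2] -> hit [35/2,61/3] leaf, test {P4(miss), P6@t=56/3}
    N8 x:[16,20] y:[37/2,47/2] z:[49/2,28] -> miss, prune
  N4 x:[70/3,89/3] y:[24,71/2] z:[15,41/2] -> miss, prune
  N6 x:[16,67/3] y:[20,47/2] z:[12,14] -> miss, prune

7 AABB tests over nodes [0, 2, 3, 5, 8, 4, 6]; 1 leaf entered; closest P6.

== RESULT ==
[0, 2, 3, 5, 8, 4, 6]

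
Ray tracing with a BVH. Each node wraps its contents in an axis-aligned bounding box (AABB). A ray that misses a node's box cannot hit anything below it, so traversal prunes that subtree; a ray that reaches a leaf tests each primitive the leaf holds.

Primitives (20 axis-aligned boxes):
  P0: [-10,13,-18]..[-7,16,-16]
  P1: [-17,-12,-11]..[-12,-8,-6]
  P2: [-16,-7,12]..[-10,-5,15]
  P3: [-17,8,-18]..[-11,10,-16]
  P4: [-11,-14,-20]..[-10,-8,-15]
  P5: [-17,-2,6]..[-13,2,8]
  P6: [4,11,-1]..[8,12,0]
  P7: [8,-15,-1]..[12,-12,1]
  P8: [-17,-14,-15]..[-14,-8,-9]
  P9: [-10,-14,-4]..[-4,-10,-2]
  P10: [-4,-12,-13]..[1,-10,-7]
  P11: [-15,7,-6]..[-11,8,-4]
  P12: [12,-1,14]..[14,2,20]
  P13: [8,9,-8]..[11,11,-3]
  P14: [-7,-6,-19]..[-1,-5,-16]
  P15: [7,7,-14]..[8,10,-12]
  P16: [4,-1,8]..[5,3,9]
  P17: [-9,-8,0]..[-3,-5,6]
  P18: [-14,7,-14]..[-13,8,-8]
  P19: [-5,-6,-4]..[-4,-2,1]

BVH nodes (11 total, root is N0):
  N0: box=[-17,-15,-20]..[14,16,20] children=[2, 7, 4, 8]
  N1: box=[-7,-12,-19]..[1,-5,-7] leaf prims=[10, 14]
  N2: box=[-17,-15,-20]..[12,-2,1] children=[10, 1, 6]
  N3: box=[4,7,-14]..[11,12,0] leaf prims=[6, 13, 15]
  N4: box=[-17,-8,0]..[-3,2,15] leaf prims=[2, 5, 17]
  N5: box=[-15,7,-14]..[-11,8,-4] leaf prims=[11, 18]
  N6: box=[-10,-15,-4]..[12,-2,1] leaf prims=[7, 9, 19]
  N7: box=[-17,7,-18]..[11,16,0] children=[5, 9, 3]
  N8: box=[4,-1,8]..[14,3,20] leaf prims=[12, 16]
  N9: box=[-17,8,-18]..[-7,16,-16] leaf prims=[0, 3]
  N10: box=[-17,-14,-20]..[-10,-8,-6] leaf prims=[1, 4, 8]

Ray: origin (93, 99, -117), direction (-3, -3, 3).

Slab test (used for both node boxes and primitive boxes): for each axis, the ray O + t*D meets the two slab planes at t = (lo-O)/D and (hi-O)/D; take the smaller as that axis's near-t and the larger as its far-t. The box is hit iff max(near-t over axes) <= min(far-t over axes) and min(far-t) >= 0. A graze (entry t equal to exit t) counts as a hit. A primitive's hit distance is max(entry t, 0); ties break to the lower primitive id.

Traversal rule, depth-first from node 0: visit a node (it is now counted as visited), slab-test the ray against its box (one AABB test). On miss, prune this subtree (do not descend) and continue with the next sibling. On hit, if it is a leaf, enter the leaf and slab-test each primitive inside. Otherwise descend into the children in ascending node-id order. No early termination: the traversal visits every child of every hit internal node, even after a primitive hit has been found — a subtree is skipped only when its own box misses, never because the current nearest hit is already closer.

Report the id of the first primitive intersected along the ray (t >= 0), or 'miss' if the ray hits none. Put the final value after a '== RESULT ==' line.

Trace the traversal:
N0 x:[79/3,110/3] y:[83/3,38] z:[97/3,137/3] -> hit [97/3,110/3], descend [2, 4, 7, 8]
  N2 x:[27,110/3] y:[101/3,38] z:[97/3,118/3] -> hit [101/3,110/3], descend [1, 6, 10]
    N1 x:[92/3,100/3] y:[104/3,37] z:[98/3,110/3] -> miss, prune
    N6 x:[27,103/3] y:[101/3,38] z:[113/3,118/3] -> miss, prune
    N10 x:[103/3,110/3] y:[107/3,113/3] z:[97/3,37] -> hit [107/3,110/3] leaf, test {P1@t=107/3, P4(miss), P8@t=107/3}
  N4 x:[32,110/3] y:[97/3,107/3] z:[39,44] -> miss, prune
  N7 x:[82/3,110/3] y:[83/3,92/3] z:[33,39] -> miss, prune
  N8 x:[79/3,89/3] y:[32,100/3] z:[125/3,137/3] -> miss, prune

Visited [0, 2, 1, 6, 10, 4, 7, 8]. Tests: 8 box, 1 leaf. Nearest: P1.

== RESULT ==
1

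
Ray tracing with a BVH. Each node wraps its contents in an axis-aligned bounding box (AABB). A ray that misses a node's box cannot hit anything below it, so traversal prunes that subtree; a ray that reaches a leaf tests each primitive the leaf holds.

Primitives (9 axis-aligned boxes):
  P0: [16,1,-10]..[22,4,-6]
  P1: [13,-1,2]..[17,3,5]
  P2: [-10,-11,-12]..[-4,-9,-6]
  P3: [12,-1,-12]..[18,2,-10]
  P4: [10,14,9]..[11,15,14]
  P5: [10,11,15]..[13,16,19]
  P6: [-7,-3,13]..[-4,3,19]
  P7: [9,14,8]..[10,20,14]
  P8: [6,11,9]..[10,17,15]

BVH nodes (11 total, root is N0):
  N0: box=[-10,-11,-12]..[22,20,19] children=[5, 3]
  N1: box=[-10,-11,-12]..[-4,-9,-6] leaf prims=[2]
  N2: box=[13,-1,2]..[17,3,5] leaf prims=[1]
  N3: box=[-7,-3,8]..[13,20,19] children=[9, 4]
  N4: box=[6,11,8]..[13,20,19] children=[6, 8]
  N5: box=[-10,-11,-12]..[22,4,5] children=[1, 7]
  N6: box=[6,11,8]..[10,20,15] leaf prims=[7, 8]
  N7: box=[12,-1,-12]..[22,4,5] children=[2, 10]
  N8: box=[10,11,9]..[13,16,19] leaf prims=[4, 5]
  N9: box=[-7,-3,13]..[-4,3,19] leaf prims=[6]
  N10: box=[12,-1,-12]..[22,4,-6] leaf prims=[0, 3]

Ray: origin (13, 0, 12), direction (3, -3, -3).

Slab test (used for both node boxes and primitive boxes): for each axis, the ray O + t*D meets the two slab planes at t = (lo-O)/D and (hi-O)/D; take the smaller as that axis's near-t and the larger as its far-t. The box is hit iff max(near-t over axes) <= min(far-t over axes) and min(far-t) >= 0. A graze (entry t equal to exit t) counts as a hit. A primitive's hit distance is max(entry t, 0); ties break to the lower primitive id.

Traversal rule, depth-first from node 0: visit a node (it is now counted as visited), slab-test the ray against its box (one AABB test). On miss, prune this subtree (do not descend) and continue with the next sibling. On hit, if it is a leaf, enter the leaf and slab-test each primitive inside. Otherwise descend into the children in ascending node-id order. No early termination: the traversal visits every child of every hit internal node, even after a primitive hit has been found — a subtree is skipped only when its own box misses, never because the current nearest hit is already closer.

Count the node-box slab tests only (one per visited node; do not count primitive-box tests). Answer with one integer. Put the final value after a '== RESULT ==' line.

Trace the traversal:
N0 x:[-23/3,3] y:[-20/3,11/3] z:[-7/3,8] -> hit [-7/3,3], descend [3, 5]
  N3 x:[-20/3,0] y:[-20/3,1] z:[-7/3,4/3] -> hit [-7/3,0], descend [4, 9]
    N4 x:[-7/3,0] y:[-20/3,-11/3] z:[-7/3,4/3] -> miss, prune
    N9 x:[-20/3,-17/3] y:[-1,1] z:[-7/3,-1/3] -> miss, prune
  N5 x:[-23/3,3] y:[-4/3,11/3] z:[7/3,8] -> hit [7/3,3], descend [1, 7]
    N1 x:[-23/3,-17/3] y:[3,11/3] z:[6,8] -> miss, prune
    N7 x:[-1/3,3] y:[-4/3,1/3] z:[7/3,8] -> miss, prune

Summary -> nodes [0, 3, 4, 9, 5, 1, 7]; box-tests=7; leaf-entries=0; first=miss

== RESULT ==
7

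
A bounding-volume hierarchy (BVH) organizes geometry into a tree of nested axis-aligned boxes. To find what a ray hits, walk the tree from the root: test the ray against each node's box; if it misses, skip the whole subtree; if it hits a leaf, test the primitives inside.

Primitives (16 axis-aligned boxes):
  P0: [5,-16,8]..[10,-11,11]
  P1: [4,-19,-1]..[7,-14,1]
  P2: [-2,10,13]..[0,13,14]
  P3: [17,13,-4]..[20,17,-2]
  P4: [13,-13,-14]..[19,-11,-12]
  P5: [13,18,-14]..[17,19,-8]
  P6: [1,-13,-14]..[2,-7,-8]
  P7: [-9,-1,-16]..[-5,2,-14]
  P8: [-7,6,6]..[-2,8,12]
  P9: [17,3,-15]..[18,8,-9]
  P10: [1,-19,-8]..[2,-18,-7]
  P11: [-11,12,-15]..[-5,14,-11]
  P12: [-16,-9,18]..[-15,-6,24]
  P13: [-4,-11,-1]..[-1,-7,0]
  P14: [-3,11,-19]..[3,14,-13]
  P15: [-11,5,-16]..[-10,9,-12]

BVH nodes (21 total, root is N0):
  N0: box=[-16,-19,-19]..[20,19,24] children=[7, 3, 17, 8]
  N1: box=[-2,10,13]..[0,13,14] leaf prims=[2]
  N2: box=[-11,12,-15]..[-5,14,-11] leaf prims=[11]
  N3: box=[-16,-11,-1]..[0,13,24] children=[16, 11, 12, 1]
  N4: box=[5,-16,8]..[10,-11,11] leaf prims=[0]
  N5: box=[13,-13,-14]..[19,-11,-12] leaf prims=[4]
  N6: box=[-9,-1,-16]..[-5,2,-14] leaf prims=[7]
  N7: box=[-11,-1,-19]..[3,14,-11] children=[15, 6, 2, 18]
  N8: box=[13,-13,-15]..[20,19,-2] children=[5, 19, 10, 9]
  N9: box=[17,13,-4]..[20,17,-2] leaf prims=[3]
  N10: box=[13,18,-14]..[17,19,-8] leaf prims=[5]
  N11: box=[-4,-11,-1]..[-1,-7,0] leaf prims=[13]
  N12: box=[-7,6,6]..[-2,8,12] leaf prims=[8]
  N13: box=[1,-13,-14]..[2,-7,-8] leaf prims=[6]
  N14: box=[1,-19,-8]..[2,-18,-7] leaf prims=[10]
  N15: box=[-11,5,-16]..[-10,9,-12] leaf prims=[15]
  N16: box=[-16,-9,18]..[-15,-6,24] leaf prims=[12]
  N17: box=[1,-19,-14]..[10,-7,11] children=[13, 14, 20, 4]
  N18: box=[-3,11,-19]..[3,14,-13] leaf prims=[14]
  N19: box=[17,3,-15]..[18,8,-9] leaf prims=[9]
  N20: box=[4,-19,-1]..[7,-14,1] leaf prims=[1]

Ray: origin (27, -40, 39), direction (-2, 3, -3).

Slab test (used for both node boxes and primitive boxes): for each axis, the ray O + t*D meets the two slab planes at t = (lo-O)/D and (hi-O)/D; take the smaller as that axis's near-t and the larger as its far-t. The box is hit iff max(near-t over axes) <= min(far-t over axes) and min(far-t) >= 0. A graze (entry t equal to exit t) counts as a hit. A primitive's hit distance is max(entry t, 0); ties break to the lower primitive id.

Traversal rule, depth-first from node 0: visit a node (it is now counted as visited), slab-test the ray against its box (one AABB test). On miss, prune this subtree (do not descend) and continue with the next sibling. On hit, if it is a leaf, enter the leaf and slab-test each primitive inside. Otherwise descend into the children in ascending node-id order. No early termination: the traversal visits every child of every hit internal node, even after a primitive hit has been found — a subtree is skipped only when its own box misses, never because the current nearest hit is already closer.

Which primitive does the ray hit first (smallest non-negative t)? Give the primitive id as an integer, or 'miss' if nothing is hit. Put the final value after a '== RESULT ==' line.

Traverse from the root:
N0 x:[7/2,43/2] y:[7,59/3] z:[5,58/3] -> hit [7,58/3], descend [3, 7, 8, 17]
  N3 x:[27/2,43/2] y:[29/3,53/3] z:[5,40/3] -> miss, prune
  N7 x:[12,19] y:[13,18] z:[50/3,58/3] -> hit [50/3,18], descend [2, 6, 15, 18]
    N2 x:[16,19] y:[52/3,18] z:[50/3,18] -> hit [52/3,18] leaf, test {P11@t=52/3}
    N6 x:[16,18] y:[13,14] z:[53/3,55/3] -> miss, prune
    N15 x:[37/2,19] y:[15,49/3] z:[17,55/3] -> miss, prune
    N18 x:[12,15] y:[17,18] z:[52/3,58/3] -> miss, prune
  N8 x:[7/2,7] y:[9,59/3] z:[41/3,18] -> miss, prune
  N17 x:[17/2,13] y:[7,11] z:[28/3,53/3] -> hit [28/3,11], descend [4, 13, 14, 20]
    N4 x:[17/2,11] y:[8,29/3] z:[28/3,31/3] -> hit [28/3,29/3] leaf, test {P0@t=28/3}
    N13 x:[25/2,13] y:[9,11] z:[47/3,53/3] -> miss, prune
    N14 x:[25/2,13] y:[7,22/3] z:[46/3,47/3] -> miss, prune
    N20 x:[10,23/2] y:[7,26/3] z:[38/3,40/3] -> miss, prune

13 AABB tests over nodes [0, 3, 7, 2, 6, 15, 18, 8, 17, 4, 13, 14, 20]; 2 leaves entered; closest P0.

== RESULT ==
0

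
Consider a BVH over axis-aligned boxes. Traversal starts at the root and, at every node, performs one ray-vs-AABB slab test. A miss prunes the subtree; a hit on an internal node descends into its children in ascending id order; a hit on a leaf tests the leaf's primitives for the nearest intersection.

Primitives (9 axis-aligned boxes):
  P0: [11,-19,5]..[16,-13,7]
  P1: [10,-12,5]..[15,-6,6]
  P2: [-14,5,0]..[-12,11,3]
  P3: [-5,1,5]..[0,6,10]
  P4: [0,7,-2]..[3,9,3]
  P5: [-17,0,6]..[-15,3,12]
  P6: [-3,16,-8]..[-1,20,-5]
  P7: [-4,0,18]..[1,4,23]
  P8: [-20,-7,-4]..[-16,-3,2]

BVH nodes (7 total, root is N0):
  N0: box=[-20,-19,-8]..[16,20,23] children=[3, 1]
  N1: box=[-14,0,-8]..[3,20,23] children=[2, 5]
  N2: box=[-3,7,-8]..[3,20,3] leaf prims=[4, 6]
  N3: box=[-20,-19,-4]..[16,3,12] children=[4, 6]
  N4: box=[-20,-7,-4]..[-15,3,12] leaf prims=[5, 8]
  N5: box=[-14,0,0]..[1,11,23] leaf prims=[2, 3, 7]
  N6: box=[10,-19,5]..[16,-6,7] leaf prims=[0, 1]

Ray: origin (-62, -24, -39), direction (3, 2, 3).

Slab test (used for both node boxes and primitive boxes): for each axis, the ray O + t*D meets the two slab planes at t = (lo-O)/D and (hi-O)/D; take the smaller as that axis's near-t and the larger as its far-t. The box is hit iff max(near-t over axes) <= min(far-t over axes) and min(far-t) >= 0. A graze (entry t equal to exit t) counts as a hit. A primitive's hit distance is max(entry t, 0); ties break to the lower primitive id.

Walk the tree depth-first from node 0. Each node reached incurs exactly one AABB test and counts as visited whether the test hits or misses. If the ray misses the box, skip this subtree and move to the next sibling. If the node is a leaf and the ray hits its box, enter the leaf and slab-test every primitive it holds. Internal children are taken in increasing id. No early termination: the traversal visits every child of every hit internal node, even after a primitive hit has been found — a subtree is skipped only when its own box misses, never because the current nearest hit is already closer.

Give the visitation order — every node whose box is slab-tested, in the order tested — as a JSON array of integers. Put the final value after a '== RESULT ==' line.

Trace the traversal:
N0 x:[14,26] y:[5/2,22] z:[31/3,62/3] -> hit [14,62/3], descend [1, 3]
  N1 x:[16,65/3] y:[12,22] z:[31/3,62/3] -> hit [16,62/3], descend [2, 5]
    N2 x:[59/3,65/3] y:[31/2,22] z:[31/3,14] -> miss, prune
    N5 x:[16,21] y:[12,35/2] z:[13,62/3] -> hit [16,35/2] leaf, test {P2(miss), P3(miss), P7(miss)}
  N3 x:[14,26] y:[5/2,27/2] z:[35/3,17] -> miss, prune

Visited [0, 1, 2, 5, 3]. Tests: 5 box, 1 leaf. Nearest: miss.

== RESULT ==
[0, 1, 2, 5, 3]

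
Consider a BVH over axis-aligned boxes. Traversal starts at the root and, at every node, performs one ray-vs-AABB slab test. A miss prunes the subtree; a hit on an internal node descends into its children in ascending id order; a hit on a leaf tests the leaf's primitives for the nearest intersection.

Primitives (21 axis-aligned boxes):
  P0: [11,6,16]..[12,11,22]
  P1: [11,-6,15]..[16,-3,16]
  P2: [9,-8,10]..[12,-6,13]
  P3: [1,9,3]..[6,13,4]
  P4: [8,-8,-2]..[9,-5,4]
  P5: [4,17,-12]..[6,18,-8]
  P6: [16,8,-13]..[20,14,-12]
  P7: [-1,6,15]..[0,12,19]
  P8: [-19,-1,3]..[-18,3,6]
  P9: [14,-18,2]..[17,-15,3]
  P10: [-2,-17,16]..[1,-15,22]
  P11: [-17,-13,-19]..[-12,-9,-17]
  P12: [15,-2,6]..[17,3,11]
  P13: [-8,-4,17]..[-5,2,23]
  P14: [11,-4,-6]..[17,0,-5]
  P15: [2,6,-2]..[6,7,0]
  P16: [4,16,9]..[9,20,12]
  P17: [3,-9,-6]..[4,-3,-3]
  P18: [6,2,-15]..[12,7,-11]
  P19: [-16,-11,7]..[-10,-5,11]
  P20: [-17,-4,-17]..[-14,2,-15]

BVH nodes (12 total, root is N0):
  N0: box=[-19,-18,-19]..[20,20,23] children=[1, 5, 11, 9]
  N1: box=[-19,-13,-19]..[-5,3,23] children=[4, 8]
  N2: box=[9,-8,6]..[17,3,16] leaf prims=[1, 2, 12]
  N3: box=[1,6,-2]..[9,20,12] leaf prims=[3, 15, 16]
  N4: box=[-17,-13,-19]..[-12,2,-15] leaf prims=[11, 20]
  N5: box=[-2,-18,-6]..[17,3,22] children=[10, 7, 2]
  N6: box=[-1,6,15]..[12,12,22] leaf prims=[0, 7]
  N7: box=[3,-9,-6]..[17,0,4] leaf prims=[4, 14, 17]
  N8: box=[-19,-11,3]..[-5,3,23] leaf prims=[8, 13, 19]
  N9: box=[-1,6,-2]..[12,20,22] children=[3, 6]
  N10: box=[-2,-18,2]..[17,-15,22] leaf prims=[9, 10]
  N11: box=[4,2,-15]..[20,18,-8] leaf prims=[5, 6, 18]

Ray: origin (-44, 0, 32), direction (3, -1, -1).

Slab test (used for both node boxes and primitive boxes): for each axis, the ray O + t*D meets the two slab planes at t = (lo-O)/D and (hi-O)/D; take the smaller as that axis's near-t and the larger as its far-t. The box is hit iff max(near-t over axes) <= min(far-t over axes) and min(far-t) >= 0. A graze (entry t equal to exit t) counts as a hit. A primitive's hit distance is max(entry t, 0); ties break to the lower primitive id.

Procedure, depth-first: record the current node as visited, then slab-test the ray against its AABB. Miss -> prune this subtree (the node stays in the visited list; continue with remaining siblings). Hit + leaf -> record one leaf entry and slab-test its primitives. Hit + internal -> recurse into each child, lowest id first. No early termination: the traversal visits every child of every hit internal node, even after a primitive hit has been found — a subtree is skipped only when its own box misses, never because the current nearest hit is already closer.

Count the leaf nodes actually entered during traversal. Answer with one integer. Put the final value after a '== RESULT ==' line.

Walk:
N0 x:[25/3,64/3] y:[-20,18] z:[9,51] -> hit [9,18], descend [1, 5, 9, 11]
  N1 x:[25/3,13] y:[-3,13] z:[9,51] -> hit [9,13], descend [4, 8]
    N4 x:[9,32/3] y:[-2,13] z:[47,51] -> miss, prune
    N8 x:[25/3,13] y:[-3,11] z:[9,29] -> hit [9,11] leaf, test {P8(miss), P13(miss), P19(miss)}
  N5 x:[14,61/3] y:[-3,18] z:[10,38] -> hit [14,18], descend [2, 7, 10]
    N2 x:[53/3,61/3] y:[-3,8] z:[16,26] -> miss, prune
    N7 x:[47/3,61/3] y:[0,9] z:[28,38] -> miss, prune
    N10 x:[14,61/3] y:[15,18] z:[10,30] -> hit [15,18] leaf, test {P9(miss), P10@t=15}
  N9 x:[43/3,56/3] y:[-20,-6] z:[10,34] -> miss, prune
  N11 x:[16,64/3] y:[-18,-2] z:[40,47] -> miss, prune

order=[0, 1, 4, 8, 5, 2, 7, 10, 9, 11]  |boxes|=10  |leaves|=2  hit=P10

== RESULT ==
2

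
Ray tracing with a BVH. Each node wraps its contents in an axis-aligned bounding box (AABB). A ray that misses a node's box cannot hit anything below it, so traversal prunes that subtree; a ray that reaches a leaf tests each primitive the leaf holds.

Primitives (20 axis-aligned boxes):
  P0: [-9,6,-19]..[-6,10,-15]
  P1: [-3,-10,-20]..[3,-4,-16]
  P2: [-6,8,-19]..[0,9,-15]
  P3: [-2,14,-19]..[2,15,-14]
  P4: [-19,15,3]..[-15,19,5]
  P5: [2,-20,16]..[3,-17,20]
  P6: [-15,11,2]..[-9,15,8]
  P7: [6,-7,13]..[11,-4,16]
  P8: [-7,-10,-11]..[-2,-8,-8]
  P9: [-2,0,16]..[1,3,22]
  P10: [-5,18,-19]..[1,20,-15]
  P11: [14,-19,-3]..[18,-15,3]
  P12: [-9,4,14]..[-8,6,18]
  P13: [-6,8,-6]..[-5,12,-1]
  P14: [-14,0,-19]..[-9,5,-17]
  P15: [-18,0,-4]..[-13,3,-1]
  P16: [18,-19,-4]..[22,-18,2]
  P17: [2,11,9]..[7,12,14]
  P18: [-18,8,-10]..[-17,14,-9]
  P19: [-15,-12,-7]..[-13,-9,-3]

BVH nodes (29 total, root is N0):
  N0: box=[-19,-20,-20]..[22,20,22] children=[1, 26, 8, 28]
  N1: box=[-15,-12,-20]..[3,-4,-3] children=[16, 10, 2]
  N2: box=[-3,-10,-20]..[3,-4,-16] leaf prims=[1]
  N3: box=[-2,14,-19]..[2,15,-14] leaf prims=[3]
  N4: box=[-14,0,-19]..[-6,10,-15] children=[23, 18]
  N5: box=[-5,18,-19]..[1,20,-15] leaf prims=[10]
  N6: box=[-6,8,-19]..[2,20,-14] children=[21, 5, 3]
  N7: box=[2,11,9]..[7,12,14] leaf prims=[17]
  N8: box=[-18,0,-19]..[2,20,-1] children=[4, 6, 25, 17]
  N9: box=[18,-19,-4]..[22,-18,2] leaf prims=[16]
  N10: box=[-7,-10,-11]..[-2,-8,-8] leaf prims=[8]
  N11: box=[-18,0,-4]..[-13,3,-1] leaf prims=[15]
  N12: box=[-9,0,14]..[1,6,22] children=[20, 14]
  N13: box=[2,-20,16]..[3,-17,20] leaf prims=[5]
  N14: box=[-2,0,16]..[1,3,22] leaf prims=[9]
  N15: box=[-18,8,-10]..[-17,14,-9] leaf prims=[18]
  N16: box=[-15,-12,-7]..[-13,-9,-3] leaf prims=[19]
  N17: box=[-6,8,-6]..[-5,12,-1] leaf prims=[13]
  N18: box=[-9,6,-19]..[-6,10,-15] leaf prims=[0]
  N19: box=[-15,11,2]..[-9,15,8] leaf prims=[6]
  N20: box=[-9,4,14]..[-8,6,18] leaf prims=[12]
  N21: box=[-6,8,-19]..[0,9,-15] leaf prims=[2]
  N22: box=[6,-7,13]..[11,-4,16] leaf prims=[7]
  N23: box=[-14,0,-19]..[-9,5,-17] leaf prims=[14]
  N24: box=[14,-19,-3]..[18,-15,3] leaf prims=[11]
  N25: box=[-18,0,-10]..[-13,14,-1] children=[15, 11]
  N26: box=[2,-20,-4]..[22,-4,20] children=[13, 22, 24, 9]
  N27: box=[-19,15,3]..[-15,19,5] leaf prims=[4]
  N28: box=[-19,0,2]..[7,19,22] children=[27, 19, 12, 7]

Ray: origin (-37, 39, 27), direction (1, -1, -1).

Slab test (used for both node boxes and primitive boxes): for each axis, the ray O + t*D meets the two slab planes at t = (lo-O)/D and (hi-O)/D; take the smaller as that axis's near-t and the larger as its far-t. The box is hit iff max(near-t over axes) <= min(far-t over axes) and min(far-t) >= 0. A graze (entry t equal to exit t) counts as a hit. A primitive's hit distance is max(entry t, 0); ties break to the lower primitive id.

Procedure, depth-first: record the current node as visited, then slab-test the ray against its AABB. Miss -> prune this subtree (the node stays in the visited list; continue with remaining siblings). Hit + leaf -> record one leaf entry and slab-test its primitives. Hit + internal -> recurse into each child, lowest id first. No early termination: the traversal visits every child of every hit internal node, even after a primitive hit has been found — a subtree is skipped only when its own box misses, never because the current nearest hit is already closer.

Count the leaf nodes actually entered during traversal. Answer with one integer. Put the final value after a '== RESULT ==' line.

Trace the traversal:
N0 x:[18,59] y:[19,59] z:[5,47] -> hit [19,47], descend [1, 8, 26, 28]
  N1 x:[22,40] y:[43,51] z:[30,47] -> miss, prune
  N8 x:[19,39] y:[19,39] z:[28,46] -> hit [28,39], descend [4, 6, 17, 25]
    N4 x:[23,31] y:[29,39] z:[42,46] -> miss, prune
    N6 x:[31,39] y:[19,31] z:[41,46] -> miss, prune
    N17 x:[31,32] y:[27,31] z:[28,33] -> hit [31,31] leaf, test {P13@t=31}
    N25 x:[19,24] y:[25,39] z:[28,37] -> miss, prune
  N26 x:[39,59] y:[43,59] z:[7,31] -> miss, prune
  N28 x:[18,44] y:[20,39] z:[5,25] -> hit [20,25], descend [7, 12, 19, 27]
    N7 x:[39,44] y:[27,28] z:[13,18] -> miss, prune
    N12 x:[28,38] y:[33,39] z:[5,13] -> miss, prune
    N19 x:[22,28] y:[24,28] z:[19,25] -> hit [24,25] leaf, test {P6@t=24}
    N27 x:[18,22] y:[20,24] z:[22,24] -> hit [22,22] leaf, test {P4@t=22}

13 AABB tests over nodes [0, 1, 8, 4, 6, 17, 25, 26, 28, 7, 12, 19, 27]; 3 leaves entered; closest P4.

== RESULT ==
3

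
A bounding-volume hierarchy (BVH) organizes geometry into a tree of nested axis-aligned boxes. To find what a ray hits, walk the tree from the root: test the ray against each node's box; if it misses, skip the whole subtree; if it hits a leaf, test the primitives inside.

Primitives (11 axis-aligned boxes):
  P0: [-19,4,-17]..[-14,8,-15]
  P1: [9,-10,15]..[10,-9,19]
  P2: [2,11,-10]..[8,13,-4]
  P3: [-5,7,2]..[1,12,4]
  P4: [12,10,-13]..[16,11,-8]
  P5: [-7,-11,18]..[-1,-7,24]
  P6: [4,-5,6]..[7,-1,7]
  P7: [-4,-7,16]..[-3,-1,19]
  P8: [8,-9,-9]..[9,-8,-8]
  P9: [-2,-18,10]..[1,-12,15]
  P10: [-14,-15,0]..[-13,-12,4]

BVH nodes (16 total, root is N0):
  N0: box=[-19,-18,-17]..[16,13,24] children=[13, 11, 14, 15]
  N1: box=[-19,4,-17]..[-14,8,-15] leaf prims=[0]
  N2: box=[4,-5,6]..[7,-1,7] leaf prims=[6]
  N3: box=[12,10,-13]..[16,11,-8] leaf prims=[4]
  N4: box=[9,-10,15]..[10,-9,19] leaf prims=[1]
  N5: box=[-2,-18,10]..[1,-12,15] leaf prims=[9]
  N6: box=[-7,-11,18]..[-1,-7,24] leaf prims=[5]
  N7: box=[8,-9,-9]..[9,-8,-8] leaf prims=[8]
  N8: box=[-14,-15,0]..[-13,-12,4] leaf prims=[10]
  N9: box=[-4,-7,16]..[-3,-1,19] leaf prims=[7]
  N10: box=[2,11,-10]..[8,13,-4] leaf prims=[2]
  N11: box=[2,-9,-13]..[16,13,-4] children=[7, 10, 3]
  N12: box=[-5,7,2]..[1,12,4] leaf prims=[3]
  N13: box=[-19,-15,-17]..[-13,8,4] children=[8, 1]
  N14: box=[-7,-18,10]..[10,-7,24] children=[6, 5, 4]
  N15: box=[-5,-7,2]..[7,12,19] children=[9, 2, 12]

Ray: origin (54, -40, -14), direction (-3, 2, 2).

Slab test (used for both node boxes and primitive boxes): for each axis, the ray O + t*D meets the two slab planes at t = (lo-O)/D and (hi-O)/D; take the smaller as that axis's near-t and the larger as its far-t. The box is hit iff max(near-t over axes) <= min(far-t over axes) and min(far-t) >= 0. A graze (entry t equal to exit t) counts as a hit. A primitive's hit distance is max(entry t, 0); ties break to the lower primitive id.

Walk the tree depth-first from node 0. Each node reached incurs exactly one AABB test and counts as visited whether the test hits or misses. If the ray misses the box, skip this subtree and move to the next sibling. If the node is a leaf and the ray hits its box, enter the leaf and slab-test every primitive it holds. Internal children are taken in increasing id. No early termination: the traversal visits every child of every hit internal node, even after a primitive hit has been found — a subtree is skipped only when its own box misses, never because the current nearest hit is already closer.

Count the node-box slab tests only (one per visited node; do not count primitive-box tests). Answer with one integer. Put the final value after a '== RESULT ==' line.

Trace the traversal:
N0 x:[38/3,73/3] y:[11,53/2] z:[-3/2,19] -> hit [38/3,19], descend [11, 13, 14, 15]
  N11 x:[38/3,52/3] y:[31/2,53/2] z:[1/2,5] -> miss, prune
  N13 x:[67/3,73/3] y:[25/2,24] z:[-3/2,9] -> miss, prune
  N14 x:[44/3,61/3] y:[11,33/2] z:[12,19] -> hit [44/3,33/2], descend [4, 5, 6]
    N4 x:[44/3,15] y:[15,31/2] z:[29/2,33/2] -> hit [15,15] leaf, test {P1@t=15}
    N5 x:[53/3,56/3] y:[11,14] z:[12,29/2] -> miss, prune
    N6 x:[55/3,61/3] y:[29/2,33/2] z:[16,19] -> miss, prune
  N15 x:[47/3,59/3] y:[33/2,26] z:[8,33/2] -> hit [33/2,33/2], descend [2, 9, 12]
    N2 x:[47/3,50/3] y:[35/2,39/2] z:[10,21/2] -> miss, prune
    N9 x:[19,58/3] y:[33/2,39/2] z:[15,33/2] -> miss, prune
    N12 x:[53/3,59/3] y:[47/2,26] z:[8,9] -> miss, prune

11 AABB tests over nodes [0, 11, 13, 14, 4, 5, 6, 15, 2, 9, 12]; 1 leaf entered; closest P1.

== RESULT ==
11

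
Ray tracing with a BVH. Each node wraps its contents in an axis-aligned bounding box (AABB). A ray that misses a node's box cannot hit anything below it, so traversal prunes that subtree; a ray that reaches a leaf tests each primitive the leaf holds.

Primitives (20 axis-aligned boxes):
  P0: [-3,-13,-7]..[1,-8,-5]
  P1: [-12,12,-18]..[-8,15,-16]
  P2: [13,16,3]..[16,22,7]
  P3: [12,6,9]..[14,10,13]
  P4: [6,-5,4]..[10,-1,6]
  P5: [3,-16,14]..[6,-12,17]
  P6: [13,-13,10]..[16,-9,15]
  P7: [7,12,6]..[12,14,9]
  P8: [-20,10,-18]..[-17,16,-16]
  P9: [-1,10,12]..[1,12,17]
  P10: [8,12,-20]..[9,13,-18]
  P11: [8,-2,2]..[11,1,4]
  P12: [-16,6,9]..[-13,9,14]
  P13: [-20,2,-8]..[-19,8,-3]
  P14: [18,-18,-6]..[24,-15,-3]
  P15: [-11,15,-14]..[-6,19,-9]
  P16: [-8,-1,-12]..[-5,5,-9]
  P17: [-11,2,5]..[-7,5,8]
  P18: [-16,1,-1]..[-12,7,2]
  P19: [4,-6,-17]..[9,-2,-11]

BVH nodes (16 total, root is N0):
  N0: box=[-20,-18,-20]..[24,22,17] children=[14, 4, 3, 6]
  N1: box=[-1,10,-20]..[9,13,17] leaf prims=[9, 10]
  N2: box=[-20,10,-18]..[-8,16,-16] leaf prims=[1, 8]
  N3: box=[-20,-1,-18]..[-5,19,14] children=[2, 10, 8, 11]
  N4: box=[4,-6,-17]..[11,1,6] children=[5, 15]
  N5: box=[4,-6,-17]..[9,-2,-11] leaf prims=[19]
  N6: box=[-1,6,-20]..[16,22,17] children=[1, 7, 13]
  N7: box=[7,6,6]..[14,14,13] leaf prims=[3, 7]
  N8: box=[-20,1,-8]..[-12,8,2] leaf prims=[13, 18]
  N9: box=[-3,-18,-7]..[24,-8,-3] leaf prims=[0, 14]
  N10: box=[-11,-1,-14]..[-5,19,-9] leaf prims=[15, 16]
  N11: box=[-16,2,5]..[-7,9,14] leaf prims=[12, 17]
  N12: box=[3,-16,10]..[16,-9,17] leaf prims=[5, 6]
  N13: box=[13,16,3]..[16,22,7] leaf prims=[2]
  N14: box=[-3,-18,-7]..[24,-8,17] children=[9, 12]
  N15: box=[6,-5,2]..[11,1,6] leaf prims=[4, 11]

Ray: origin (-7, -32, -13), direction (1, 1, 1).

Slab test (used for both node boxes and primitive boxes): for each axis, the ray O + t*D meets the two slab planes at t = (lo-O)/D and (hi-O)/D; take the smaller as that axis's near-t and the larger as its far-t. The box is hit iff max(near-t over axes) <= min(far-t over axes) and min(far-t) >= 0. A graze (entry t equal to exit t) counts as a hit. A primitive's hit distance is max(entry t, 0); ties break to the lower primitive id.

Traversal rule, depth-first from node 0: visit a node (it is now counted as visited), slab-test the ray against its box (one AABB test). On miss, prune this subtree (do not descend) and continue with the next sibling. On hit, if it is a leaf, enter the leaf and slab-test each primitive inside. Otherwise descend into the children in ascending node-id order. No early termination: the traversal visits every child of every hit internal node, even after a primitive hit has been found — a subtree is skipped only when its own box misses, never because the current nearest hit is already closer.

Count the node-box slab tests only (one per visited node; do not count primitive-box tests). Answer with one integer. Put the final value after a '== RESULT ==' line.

Trace the traversal:
N0 x:[-13,31] y:[14,54] z:[-7,30] -> hit [14,30], descend [3, 4, 6, 14]
  N3 x:[-13,2] y:[31,51] z:[-5,27] -> miss, prune
  N4 x:[11,18] y:[26,33] z:[-4,19] -> miss, prune
  N6 x:[6,23] y:[38,54] z:[-7,30] -> miss, prune
  N14 x:[4,31] y:[14,24] z:[6,30] -> hit [14,24], descend [9, 12]
    N9 x:[4,31] y:[14,24] z:[6,10] -> miss, prune
    N12 x:[10,23] y:[16,23] z:[23,30] -> hit [23,23] leaf, test {P5(miss), P6@t=23}

Visited [0, 3, 4, 6, 14, 9, 12]. Tests: 7 box, 1 leaf. Nearest: P6.

== RESULT ==
7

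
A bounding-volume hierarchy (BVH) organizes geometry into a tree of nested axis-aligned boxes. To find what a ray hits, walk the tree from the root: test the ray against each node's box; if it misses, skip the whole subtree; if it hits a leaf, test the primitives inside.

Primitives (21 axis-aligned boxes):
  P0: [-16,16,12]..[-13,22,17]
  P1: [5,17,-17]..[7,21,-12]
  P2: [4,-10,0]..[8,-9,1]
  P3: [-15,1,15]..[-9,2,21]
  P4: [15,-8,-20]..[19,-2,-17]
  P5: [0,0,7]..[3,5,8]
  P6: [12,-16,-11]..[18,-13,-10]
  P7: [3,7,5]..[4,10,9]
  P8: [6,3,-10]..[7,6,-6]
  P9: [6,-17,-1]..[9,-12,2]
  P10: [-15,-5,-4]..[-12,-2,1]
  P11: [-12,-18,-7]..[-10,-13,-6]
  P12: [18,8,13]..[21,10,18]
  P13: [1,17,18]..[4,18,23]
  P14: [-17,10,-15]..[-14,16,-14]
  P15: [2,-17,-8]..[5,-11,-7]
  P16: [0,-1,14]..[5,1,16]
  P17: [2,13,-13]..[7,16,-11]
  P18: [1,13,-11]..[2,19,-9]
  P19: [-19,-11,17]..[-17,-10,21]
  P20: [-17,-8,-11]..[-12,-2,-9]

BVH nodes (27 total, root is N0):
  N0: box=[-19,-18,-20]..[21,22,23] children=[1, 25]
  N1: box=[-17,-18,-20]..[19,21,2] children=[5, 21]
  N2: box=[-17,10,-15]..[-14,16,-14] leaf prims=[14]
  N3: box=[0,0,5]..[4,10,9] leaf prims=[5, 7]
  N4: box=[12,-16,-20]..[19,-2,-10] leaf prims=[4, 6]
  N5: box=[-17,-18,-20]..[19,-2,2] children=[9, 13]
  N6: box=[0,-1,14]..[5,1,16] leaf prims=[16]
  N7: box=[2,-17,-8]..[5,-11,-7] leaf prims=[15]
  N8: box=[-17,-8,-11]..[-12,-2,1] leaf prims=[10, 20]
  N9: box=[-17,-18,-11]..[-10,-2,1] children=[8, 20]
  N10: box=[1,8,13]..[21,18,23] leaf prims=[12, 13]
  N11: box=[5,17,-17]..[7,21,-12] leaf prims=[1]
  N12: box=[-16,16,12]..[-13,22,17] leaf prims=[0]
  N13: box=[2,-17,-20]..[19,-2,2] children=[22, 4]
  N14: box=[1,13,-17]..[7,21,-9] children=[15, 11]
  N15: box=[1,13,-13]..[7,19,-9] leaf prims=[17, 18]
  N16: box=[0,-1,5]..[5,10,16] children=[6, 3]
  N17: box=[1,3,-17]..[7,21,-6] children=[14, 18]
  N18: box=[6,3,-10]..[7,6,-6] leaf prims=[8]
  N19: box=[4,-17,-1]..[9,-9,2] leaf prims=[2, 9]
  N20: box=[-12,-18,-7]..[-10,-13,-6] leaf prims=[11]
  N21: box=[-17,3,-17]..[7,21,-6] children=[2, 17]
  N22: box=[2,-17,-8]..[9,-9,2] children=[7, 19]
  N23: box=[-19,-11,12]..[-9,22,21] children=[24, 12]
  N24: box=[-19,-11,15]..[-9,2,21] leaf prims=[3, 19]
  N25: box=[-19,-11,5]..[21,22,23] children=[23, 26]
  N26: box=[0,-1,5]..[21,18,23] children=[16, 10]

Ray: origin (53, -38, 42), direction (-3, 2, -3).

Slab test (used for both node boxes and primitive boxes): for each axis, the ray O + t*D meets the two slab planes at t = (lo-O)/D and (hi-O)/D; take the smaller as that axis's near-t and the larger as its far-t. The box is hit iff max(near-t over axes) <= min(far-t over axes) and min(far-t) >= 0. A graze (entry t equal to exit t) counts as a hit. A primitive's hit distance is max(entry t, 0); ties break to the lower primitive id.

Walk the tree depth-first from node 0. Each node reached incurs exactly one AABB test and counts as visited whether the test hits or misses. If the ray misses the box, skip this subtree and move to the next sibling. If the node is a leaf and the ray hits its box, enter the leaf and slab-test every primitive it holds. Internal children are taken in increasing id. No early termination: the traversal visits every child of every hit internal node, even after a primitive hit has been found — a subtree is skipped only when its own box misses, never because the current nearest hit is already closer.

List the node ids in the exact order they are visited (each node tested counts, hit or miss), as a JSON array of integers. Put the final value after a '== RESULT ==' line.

Traverse from the root:
N0 x:[32/3,24] y:[10,30] z:[19/3,62/3] -> hit [32/3,62/3], descend [1, 25]
  N1 x:[34/3,70/3] y:[10,59/2] z:[40/3,62/3] -> hit [40/3,62/3], descend [5, 21]
    N5 x:[34/3,70/3] y:[10,18] z:[40/3,62/3] -> hit [40/3,18], descend [9, 13]
      N9 x:[21,70/3] y:[10,18] z:[41/3,53/3] -> miss, prune
      N13 x:[34/3,17] y:[21/2,18] z:[40/3,62/3] -> hit [40/3,17], descend [4, 22]
        N4 x:[34/3,41/3] y:[11,18] z:[52/3,62/3] -> miss, prune
        N22 x:[44/3,17] y:[21/2,29/2] z:[40/3,50/3] -> miss, prune
    N21 x:[46/3,70/3] y:[41/2,59/2] z:[16,59/3] -> miss, prune
  N25 x:[32/3,24] y:[27/2,30] z:[19/3,37/3] -> miss, prune

Summary -> nodes [0, 1, 5, 9, 13, 4, 22, 21, 25]; box-tests=9; leaf-entries=0; first=miss

== RESULT ==
[0, 1, 5, 9, 13, 4, 22, 21, 25]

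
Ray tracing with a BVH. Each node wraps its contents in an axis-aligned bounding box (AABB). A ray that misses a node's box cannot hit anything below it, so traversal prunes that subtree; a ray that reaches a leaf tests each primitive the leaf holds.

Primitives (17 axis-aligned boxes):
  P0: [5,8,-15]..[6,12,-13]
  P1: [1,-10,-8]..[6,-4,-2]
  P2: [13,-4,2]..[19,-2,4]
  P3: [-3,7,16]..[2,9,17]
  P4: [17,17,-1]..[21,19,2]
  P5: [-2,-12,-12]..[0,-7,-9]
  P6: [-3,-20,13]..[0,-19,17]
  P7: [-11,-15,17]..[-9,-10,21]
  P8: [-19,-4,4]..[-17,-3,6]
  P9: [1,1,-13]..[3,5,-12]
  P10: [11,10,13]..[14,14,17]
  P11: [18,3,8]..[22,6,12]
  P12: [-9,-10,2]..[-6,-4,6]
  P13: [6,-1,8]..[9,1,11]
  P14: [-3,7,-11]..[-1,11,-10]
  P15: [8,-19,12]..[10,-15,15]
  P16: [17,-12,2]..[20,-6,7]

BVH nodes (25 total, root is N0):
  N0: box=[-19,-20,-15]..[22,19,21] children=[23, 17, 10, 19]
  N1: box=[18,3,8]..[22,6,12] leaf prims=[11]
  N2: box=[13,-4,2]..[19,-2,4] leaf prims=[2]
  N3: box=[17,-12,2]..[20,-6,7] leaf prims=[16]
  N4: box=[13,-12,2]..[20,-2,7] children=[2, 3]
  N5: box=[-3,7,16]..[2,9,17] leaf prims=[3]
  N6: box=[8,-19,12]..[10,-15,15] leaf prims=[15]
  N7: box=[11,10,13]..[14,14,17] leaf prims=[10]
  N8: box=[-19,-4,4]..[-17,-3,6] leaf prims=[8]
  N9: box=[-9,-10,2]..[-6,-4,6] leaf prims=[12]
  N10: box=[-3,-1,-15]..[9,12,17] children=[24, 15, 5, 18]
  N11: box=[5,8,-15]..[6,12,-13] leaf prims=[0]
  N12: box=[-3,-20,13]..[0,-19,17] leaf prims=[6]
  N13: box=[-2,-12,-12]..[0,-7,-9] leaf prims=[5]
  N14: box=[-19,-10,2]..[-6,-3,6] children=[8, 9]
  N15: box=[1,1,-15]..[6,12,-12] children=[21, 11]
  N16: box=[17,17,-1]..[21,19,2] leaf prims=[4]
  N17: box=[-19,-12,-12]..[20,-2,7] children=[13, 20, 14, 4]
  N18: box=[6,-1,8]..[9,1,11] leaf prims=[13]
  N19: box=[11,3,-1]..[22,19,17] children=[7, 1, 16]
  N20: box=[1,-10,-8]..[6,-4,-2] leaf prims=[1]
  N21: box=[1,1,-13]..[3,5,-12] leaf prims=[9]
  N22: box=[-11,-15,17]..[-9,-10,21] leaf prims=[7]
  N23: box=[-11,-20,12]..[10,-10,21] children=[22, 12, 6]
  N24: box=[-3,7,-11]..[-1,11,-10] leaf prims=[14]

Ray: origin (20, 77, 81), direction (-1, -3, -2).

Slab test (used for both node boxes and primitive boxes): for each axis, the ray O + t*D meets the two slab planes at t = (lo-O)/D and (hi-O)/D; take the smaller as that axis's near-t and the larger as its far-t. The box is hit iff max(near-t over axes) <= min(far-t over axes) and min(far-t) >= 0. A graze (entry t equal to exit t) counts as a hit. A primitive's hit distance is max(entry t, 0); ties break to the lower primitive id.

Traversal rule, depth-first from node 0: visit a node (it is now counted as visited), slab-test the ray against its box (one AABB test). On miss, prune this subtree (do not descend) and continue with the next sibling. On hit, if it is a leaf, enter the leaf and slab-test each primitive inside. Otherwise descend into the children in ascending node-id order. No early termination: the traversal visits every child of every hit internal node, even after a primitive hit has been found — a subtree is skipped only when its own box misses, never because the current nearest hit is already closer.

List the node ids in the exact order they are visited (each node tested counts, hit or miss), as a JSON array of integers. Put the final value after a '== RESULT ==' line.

Walk:
N0 x:[-2,39] y:[58/3,97/3] z:[30,48] -> hit [30,97/3], descend [10, 17, 19, 23]
  N10 x:[11,23] y:[65/3,26] z:[32,48] -> miss, prune
  N17 x:[0,39] y:[79/3,89/3] z:[37,93/2] -> miss, prune
  N19 x:[-2,9] y:[58/3,74/3] z:[32,41] -> miss, prune
  N23 x:[10,31] y:[29,97/3] z:[30,69/2] -> hit [30,31], descend [6, 12, 22]
    N6 x:[10,12] y:[92/3,32] z:[33,69/2] -> miss, prune
    N12 x:[20,23] y:[32,97/3] z:[32,34] -> miss, prune
    N22 x:[29,31] y:[29,92/3] z:[30,32] -> hit [30,92/3] leaf, test {P7@t=30}

Visited [0, 10, 17, 19, 23, 6, 12, 22]. Tests: 8 box, 1 leaf. Nearest: P7.

== RESULT ==
[0, 10, 17, 19, 23, 6, 12, 22]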